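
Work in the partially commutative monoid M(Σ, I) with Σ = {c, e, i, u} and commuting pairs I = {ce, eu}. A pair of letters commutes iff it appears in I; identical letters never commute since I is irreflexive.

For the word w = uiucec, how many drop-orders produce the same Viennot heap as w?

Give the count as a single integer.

4

0(u) covers ∅
1(i) covers 0:u
2(u) covers 1:i
3(c) covers 2:u
4(e) covers 1:i
5(c) covers 3:c
floor of heap: 0:u
completions by unplaced set U, small U first (add the entries for U minus each lowest piece of U):
  |U|=1: {4}:1  {5}:1
  |U|=2: {3,5}:1  {4,5}:2
  |U|=3: {2,3,5}:1  {3,4,5}:3
  |U|=4: {2,3,4,5}:4
  start at 0(u): 4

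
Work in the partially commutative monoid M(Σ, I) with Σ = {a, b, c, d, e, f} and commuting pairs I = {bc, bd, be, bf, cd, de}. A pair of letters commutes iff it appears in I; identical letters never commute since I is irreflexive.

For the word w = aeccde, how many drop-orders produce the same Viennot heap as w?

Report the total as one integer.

5

#0=a has no predecessor
#1=e depends on [0:a]
#2=c depends on [1:e]
#3=c depends on [2:c]
#4=d depends on [0:a]
#5=e depends on [3:c]
sources: [0:a]
N(rest) = Σ N(rest − s) over sources s of rest; N(one piece) = 1:
  size 1 → [4]=1  [5]=1
  size 2 → [3,5]=1  [4,5]=2
  size 3 → [2,3,5]=1  [3,4,5]=3
  size 4 → [1,2,3,5]=1  [2,3,4,5]=4
  first=0(a) contributes 5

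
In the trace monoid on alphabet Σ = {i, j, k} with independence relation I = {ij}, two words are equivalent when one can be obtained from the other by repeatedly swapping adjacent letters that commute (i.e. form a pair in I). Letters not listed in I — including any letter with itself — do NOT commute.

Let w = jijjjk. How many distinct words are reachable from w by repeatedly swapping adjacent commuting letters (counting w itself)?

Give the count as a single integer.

5

0(j) covers ∅
1(i) covers ∅
2(j) covers 0:j
3(j) covers 2:j
4(j) covers 3:j
5(k) covers 1:i, 4:j
floor of heap: 0:j, 1:i
completions by unplaced set U, small U first (add the entries for U minus each lowest piece of U):
  |U|=1: {5}:1
  |U|=2: {1,5}:1  {4,5}:1
  |U|=3: {1,4,5}:2  {3,4,5}:1
  |U|=4: {1,3,4,5}:3  {2,3,4,5}:1
  start at 0(j): 4
  start at 1(i): 1
sum over floor = 5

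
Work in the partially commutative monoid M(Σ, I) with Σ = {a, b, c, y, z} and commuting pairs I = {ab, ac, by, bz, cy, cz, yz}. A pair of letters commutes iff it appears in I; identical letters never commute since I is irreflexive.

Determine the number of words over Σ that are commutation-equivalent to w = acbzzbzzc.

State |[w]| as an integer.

126

#0=a has no predecessor
#1=c has no predecessor
#2=b depends on [1:c]
#3=z depends on [0:a]
#4=z depends on [3:z]
#5=b depends on [2:b]
#6=z depends on [4:z]
#7=z depends on [6:z]
#8=c depends on [5:b]
sources: [0:a, 1:c]
N(rest) = Σ N(rest − s) over sources s of rest; N(one piece) = 1:
  size 1 → [7]=1  [8]=1
  size 2 → [5,8]=1  [6,7]=1  [7,8]=2
  size 3 → [2,5,8]=1  [4,6,7]=1  [5,7,8]=3  [6,7,8]=3
  size 4 → [1,2,5,8]=1  [2,5,7,8]=4  [3,4,6,7]=1  [4,6,7,8]=4  [5,6,7,8]=6
  size 5 → [0,3,4,6,7]=1  [1,2,5,7,8]=5  [2,5,6,7,8]=10  [3,4,6,7,8]=5  [4,5,6,7,8]=10
  size 6 → [0,3,4,6,7,8]=6  [1,2,5,6,7,8]=15  [2,4,5,6,7,8]=20  [3,4,5,6,7,8]=15
  size 7 → [0,3,4,5,6,7,8]=21  [1,2,4,5,6,7,8]=35  [2,3,4,5,6,7,8]=35
  first=0(a) contributes 70
  first=1(c) contributes 56
|[w]| = 126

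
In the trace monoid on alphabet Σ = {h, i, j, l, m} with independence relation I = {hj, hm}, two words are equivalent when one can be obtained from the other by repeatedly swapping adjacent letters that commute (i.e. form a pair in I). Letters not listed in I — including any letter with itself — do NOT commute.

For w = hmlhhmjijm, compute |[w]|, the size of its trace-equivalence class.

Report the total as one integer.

12

#0=h has no predecessor
#1=m has no predecessor
#2=l depends on [0:h, 1:m]
#3=h depends on [2:l]
#4=h depends on [3:h]
#5=m depends on [2:l]
#6=j depends on [5:m]
#7=i depends on [4:h, 6:j]
#8=j depends on [7:i]
#9=m depends on [8:j]
sources: [0:h, 1:m]
N(rest) = Σ N(rest − s) over sources s of rest; N(one piece) = 1:
  size 1 → [9]=1
  size 2 → [8,9]=1
  size 3 → [7,8,9]=1
  size 4 → [4,7,8,9]=1  [6,7,8,9]=1
  size 5 → [3,4,7,8,9]=1  [4,6,7,8,9]=2  [5,6,7,8,9]=1
  size 6 → [3,4,6,7,8,9]=3  [4,5,6,7,8,9]=3
  size 7 → [3,4,5,6,7,8,9]=6
  size 8 → [2,3,4,5,6,7,8,9]=6
  first=0(h) contributes 6
  first=1(m) contributes 6
|[w]| = 12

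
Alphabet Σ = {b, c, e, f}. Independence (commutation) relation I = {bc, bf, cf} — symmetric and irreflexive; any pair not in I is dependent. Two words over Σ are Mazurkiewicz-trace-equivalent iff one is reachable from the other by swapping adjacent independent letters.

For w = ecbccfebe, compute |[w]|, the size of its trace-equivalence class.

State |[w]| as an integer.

20

0(e) covers ∅
1(c) covers 0:e
2(b) covers 0:e
3(c) covers 1:c
4(c) covers 3:c
5(f) covers 0:e
6(e) covers 2:b, 4:c, 5:f
7(b) covers 6:e
8(e) covers 7:b
floor of heap: 0:e
completions by unplaced set U, small U first (add the entries for U minus each lowest piece of U):
  |U|=1: {8}:1
  |U|=2: {7,8}:1
  |U|=3: {6,7,8}:1
  |U|=4: {2,6,7,8}:1  {4,6,7,8}:1  {5,6,7,8}:1
  |U|=5: {2,4,6,7,8}:2  {2,5,6,7,8}:2  {3,4,6,7,8}:1  {4,5,6,7,8}:2
  |U|=6: {1,3,4,6,7,8}:1  {2,3,4,6,7,8}:3  {2,4,5,6,7,8}:6  {3,4,5,6,7,8}:3
  |U|=7: {1,2,3,4,6,7,8}:4  {1,3,4,5,6,7,8}:4  {2,3,4,5,6,7,8}:12
  start at 0(e): 20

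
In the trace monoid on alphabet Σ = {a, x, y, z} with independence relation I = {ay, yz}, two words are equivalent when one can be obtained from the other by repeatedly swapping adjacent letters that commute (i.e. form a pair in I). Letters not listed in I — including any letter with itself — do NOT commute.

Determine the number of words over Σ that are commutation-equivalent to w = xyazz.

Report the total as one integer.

4

drop 0:x onto floor
drop 1:y onto {0:x}
drop 2:a onto {0:x}
drop 3:z onto {2:a}
drop 4:z onto {3:z}
ground layer = {0:x}
drop-orders for the pieces not yet dropped (sum over which currently-grounded one goes next):
  1 to go: {1} 1  {4} 1
  2 to go: {1,4} 2  {3,4} 1
  3 to go: {1,3,4} 3  {2,3,4} 1
  if 0:x drops first: 4 orders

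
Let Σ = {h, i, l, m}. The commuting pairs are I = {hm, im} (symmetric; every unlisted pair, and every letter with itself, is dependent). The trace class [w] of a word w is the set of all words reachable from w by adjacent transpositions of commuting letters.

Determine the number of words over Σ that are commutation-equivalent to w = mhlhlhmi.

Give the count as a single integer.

6

0(m) covers ∅
1(h) covers ∅
2(l) covers 0:m, 1:h
3(h) covers 2:l
4(l) covers 3:h
5(h) covers 4:l
6(m) covers 4:l
7(i) covers 5:h
floor of heap: 0:m, 1:h
completions by unplaced set U, small U first (add the entries for U minus each lowest piece of U):
  |U|=1: {6}:1  {7}:1
  |U|=2: {5,7}:1  {6,7}:2
  |U|=3: {5,6,7}:3
  |U|=4: {4,5,6,7}:3
  |U|=5: {3,4,5,6,7}:3
  |U|=6: {2,3,4,5,6,7}:3
  start at 0(m): 3
  start at 1(h): 3
sum over floor = 6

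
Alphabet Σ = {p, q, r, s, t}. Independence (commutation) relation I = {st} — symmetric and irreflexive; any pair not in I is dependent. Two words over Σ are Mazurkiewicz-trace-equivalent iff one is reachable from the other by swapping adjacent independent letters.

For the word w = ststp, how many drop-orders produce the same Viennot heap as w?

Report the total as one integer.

6

piece 0:s — minimal
piece 1:t — minimal
piece 2:s rests on {0:s}
piece 3:t rests on {1:t}
piece 4:p rests on {2:s, 3:t}
minimal pieces: {0:s, 1:t}
ways to finish when only these pieces remain (= sum over removing one remaining piece with nothing left below it):
  1 left: {4}→1
  2 left: {2,4}→1  {3,4}→1
  3 left: {0,2,4}→1  {1,3,4}→1  {2,3,4}→2
  placing 0:s first → 3 extensions
  placing 1:t first → 3 extensions
total linear extensions = 6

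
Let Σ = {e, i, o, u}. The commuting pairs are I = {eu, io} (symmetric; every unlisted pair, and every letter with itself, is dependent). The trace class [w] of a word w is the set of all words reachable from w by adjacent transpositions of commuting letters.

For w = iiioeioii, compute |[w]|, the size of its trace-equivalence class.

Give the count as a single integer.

16

drop 0:i onto floor
drop 1:i onto {0:i}
drop 2:i onto {1:i}
drop 3:o onto floor
drop 4:e onto {2:i, 3:o}
drop 5:i onto {4:e}
drop 6:o onto {4:e}
drop 7:i onto {5:i}
drop 8:i onto {7:i}
ground layer = {0:i, 3:o}
drop-orders for the pieces not yet dropped (sum over which currently-grounded one goes next):
  1 to go: {6} 1  {8} 1
  2 to go: {6,8} 2  {7,8} 1
  3 to go: {5,7,8} 1  {6,7,8} 3
  4 to go: {5,6,7,8} 4
  5 to go: {4,5,6,7,8} 4
  6 to go: {2,4,5,6,7,8} 4  {3,4,5,6,7,8} 4
  7 to go: {1,2,4,5,6,7,8} 4  {2,3,4,5,6,7,8} 8
  if 0:i drops first: 12 orders
  if 3:o drops first: 4 orders
heap linearizations: 16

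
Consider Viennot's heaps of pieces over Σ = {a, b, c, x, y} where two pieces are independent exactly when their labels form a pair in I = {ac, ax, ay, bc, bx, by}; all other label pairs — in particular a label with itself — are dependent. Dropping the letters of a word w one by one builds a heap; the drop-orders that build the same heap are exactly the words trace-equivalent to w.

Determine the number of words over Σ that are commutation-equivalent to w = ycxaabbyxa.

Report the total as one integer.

252

#0=y has no predecessor
#1=c depends on [0:y]
#2=x depends on [1:c]
#3=a has no predecessor
#4=a depends on [3:a]
#5=b depends on [4:a]
#6=b depends on [5:b]
#7=y depends on [2:x]
#8=x depends on [7:y]
#9=a depends on [6:b]
sources: [0:y, 3:a]
N(rest) = Σ N(rest − s) over sources s of rest; N(one piece) = 1:
  size 1 → [8]=1  [9]=1
  size 2 → [6,9]=1  [7,8]=1  [8,9]=2
  size 3 → [2,7,8]=1  [5,6,9]=1  [6,8,9]=3  [7,8,9]=3
  size 4 → [1,2,7,8]=1  [2,7,8,9]=4  [4,5,6,9]=1  [5,6,8,9]=4  [6,7,8,9]=6
  size 5 → [0,1,2,7,8]=1  [1,2,7,8,9]=5  [2,6,7,8,9]=10  [3,4,5,6,9]=1  [4,5,6,8,9]=5  [5,6,7,8,9]=10
  size 6 → [0,1,2,7,8,9]=6  [1,2,6,7,8,9]=15  [2,5,6,7,8,9]=20  [3,4,5,6,8,9]=6  [4,5,6,7,8,9]=15
  size 7 → [0,1,2,6,7,8,9]=21  [1,2,5,6,7,8,9]=35  [2,4,5,6,7,8,9]=35  [3,4,5,6,7,8,9]=21
  size 8 → [0,1,2,5,6,7,8,9]=56  [1,2,4,5,6,7,8,9]=70  [2,3,4,5,6,7,8,9]=56
  first=0(y) contributes 126
  first=3(a) contributes 126
|[w]| = 252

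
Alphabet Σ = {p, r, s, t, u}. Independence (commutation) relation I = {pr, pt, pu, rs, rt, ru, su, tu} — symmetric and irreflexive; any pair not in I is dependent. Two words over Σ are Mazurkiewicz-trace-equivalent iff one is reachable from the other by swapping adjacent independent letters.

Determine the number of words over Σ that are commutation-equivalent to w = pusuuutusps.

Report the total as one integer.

462

0(p) covers ∅
1(u) covers ∅
2(s) covers 0:p
3(u) covers 1:u
4(u) covers 3:u
5(u) covers 4:u
6(t) covers 2:s
7(u) covers 5:u
8(s) covers 6:t
9(p) covers 8:s
10(s) covers 9:p
floor of heap: 0:p, 1:u
completions by unplaced set U, small U first (add the entries for U minus each lowest piece of U):
  |U|=1: {7}:1  {10}:1
  |U|=2: {5,7}:1  {7,10}:2  {9,10}:1
  |U|=3: {4,5,7}:1  {5,7,10}:3  {7,9,10}:3  {8,9,10}:1
  |U|=4: {3,4,5,7}:1  {4,5,7,10}:4  {5,7,9,10}:6  {6,8,9,10}:1  {7,8,9,10}:4
  |U|=5: {1,3,4,5,7}:1  {2,6,8,9,10}:1  {3,4,5,7,10}:5  {4,5,7,9,10}:10  {5,7,8,9,10}:10  {6,7,8,9,10}:5
  |U|=6: {0,2,6,8,9,10}:1  {1,3,4,5,7,10}:6  {2,6,7,8,9,10}:6  {3,4,5,7,9,10}:15  {4,5,7,8,9,10}:20  {5,6,7,8,9,10}:15
  |U|=7: {0,2,6,7,8,9,10}:7  {1,3,4,5,7,9,10}:21  {2,5,6,7,8,9,10}:21  {3,4,5,7,8,9,10}:35  {4,5,6,7,8,9,10}:35
  |U|=8: {0,2,5,6,7,8,9,10}:28  {1,3,4,5,7,8,9,10}:56  {2,4,5,6,7,8,9,10}:56  {3,4,5,6,7,8,9,10}:70
  |U|=9: {0,2,4,5,6,7,8,9,10}:84  {1,3,4,5,6,7,8,9,10}:126  {2,3,4,5,6,7,8,9,10}:126
  start at 0(p): 252
  start at 1(u): 210
sum over floor = 462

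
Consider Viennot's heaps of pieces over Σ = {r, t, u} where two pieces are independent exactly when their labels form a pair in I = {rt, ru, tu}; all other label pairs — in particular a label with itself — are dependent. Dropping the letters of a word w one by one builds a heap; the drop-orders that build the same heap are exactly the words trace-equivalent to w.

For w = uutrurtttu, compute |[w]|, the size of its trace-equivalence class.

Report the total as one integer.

3150

0(u) covers ∅
1(u) covers 0:u
2(t) covers ∅
3(r) covers ∅
4(u) covers 1:u
5(r) covers 3:r
6(t) covers 2:t
7(t) covers 6:t
8(t) covers 7:t
9(u) covers 4:u
floor of heap: 0:u, 2:t, 3:r
completions by unplaced set U, small U first (add the entries for U minus each lowest piece of U):
  |U|=1: {5}:1  {8}:1  {9}:1
  |U|=2: {3,5}:1  {4,9}:1  {5,8}:2  {5,9}:2  {7,8}:1  {8,9}:2
  |U|=3: {1,4,9}:1  {3,5,8}:3  {3,5,9}:3  {4,5,9}:3  {4,8,9}:3  {5,7,8}:3  {5,8,9}:6  {6,7,8}:1  {7,8,9}:3
  |U|=4: {0,1,4,9}:1  {1,4,5,9}:4  {1,4,8,9}:4  {2,6,7,8}:1  {3,4,5,9}:6  {3,5,7,8}:6  {3,5,8,9}:12  {4,5,8,9}:12  {4,7,8,9}:6  {5,6,7,8}:4  {5,7,8,9}:12  {6,7,8,9}:4
  |U|=5: {0,1,4,5,9}:5  {0,1,4,8,9}:5  {1,3,4,5,9}:10  {1,4,5,8,9}:20  {1,4,7,8,9}:10  {2,5,6,7,8}:5  {2,6,7,8,9}:5  {3,4,5,8,9}:30  {3,5,6,7,8}:10  {3,5,7,8,9}:30  {4,5,7,8,9}:30  {4,6,7,8,9}:10  {5,6,7,8,9}:20
  |U|=6: {0,1,3,4,5,9}:15  {0,1,4,5,8,9}:30  {0,1,4,7,8,9}:15  {1,3,4,5,8,9}:60  {1,4,5,7,8,9}:60  {1,4,6,7,8,9}:20  {2,3,5,6,7,8}:15  {2,4,6,7,8,9}:15  {2,5,6,7,8,9}:30  {3,4,5,7,8,9}:90  {3,5,6,7,8,9}:60  {4,5,6,7,8,9}:60
  |U|=7: {0,1,3,4,5,8,9}:105  {0,1,4,5,7,8,9}:105  {0,1,4,6,7,8,9}:35  {1,2,4,6,7,8,9}:35  {1,3,4,5,7,8,9}:210  {1,4,5,6,7,8,9}:140  {2,3,5,6,7,8,9}:105  {2,4,5,6,7,8,9}:105  {3,4,5,6,7,8,9}:210
  |U|=8: {0,1,2,4,6,7,8,9}:70  {0,1,3,4,5,7,8,9}:420  {0,1,4,5,6,7,8,9}:280  {1,2,4,5,6,7,8,9}:280  {1,3,4,5,6,7,8,9}:560  {2,3,4,5,6,7,8,9}:420
  start at 0(u): 1260
  start at 2(t): 1260
  start at 3(r): 630
sum over floor = 3150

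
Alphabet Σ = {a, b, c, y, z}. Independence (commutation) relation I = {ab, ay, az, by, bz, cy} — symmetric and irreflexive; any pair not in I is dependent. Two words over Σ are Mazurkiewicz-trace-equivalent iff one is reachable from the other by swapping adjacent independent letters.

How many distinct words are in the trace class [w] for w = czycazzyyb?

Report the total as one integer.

72

#0=c has no predecessor
#1=z depends on [0:c]
#2=y depends on [1:z]
#3=c depends on [1:z]
#4=a depends on [3:c]
#5=z depends on [2:y, 3:c]
#6=z depends on [5:z]
#7=y depends on [6:z]
#8=y depends on [7:y]
#9=b depends on [3:c]
sources: [0:c]
N(rest) = Σ N(rest − s) over sources s of rest; N(one piece) = 1:
  size 1 → [4]=1  [8]=1  [9]=1
  size 2 → [4,8]=2  [4,9]=2  [7,8]=1  [8,9]=2
  size 3 → [4,7,8]=3  [4,8,9]=6  [6,7,8]=1  [7,8,9]=3
  size 4 → [4,6,7,8]=4  [4,7,8,9]=12  [5,6,7,8]=1  [6,7,8,9]=4
  size 5 → [2,5,6,7,8]=1  [4,5,6,7,8]=5  [4,6,7,8,9]=20  [5,6,7,8,9]=5
  size 6 → [2,4,5,6,7,8]=6  [2,5,6,7,8,9]=6  [4,5,6,7,8,9]=30
  size 7 → [2,4,5,6,7,8,9]=42  [3,4,5,6,7,8,9]=30
  size 8 → [2,3,4,5,6,7,8,9]=72
  first=0(c) contributes 72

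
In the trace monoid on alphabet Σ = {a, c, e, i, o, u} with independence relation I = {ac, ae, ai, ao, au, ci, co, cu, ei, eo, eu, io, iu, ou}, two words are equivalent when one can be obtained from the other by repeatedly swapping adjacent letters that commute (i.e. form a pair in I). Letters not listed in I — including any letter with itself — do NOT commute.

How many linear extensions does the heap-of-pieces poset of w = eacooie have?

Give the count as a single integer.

420

0(e) covers ∅
1(a) covers ∅
2(c) covers 0:e
3(o) covers ∅
4(o) covers 3:o
5(i) covers ∅
6(e) covers 2:c
floor of heap: 0:e, 1:a, 3:o, 5:i
completions by unplaced set U, small U first (add the entries for U minus each lowest piece of U):
  |U|=1: {1}:1  {4}:1  {5}:1  {6}:1
  |U|=2: {1,4}:2  {1,5}:2  {1,6}:2  {2,6}:1  {3,4}:1  {4,5}:2  {4,6}:2  {5,6}:2
  |U|=3: {0,2,6}:1  {1,2,6}:3  {1,3,4}:3  {1,4,5}:6  {1,4,6}:6  {1,5,6}:6  {2,4,6}:3  {2,5,6}:3  {3,4,5}:3  {3,4,6}:3  {4,5,6}:6
  |U|=4: {0,1,2,6}:4  {0,2,4,6}:4  {0,2,5,6}:4  {1,2,4,6}:12  {1,2,5,6}:12  {1,3,4,5}:12  {1,3,4,6}:12  {1,4,5,6}:24  {2,3,4,6}:6  {2,4,5,6}:12  {3,4,5,6}:12
  |U|=5: {0,1,2,4,6}:20  {0,1,2,5,6}:20  {0,2,3,4,6}:10  {0,2,4,5,6}:20  {1,2,3,4,6}:30  {1,2,4,5,6}:60  {1,3,4,5,6}:60  {2,3,4,5,6}:30
  start at 0(e): 180
  start at 1(a): 60
  start at 3(o): 120
  start at 5(i): 60
sum over floor = 420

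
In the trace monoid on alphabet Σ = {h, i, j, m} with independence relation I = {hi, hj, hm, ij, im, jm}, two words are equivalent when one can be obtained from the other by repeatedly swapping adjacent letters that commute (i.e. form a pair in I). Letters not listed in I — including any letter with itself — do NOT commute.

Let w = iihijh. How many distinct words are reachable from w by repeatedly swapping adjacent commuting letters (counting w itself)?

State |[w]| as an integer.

60

piece 0:i — minimal
piece 1:i rests on {0:i}
piece 2:h — minimal
piece 3:i rests on {1:i}
piece 4:j — minimal
piece 5:h rests on {2:h}
minimal pieces: {0:i, 2:h, 4:j}
ways to finish when only these pieces remain (= sum over removing one remaining piece with nothing left below it):
  1 left: {3}→1  {4}→1  {5}→1
  2 left: {1,3}→1  {2,5}→1  {3,4}→2  {3,5}→2  {4,5}→2
  3 left: {0,1,3}→1  {1,3,4}→3  {1,3,5}→3  {2,3,5}→3  {2,4,5}→3  {3,4,5}→6
  4 left: {0,1,3,4}→4  {0,1,3,5}→4  {1,2,3,5}→6  {1,3,4,5}→12  {2,3,4,5}→12
  placing 0:i first → 30 extensions
  placing 2:h first → 20 extensions
  placing 4:j first → 10 extensions
total linear extensions = 60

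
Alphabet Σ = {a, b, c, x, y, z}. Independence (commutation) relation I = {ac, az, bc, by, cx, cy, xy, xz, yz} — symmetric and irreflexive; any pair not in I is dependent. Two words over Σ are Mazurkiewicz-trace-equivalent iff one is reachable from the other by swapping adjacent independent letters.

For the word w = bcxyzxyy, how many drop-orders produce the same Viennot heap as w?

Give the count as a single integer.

drop 0:b onto floor
drop 1:c onto floor
drop 2:x onto {0:b}
drop 3:y onto floor
drop 4:z onto {0:b, 1:c}
drop 5:x onto {2:x}
drop 6:y onto {3:y}
drop 7:y onto {6:y}
ground layer = {0:b, 1:c, 3:y}
drop-orders for the pieces not yet dropped (sum over which currently-grounded one goes next):
  1 to go: {4} 1  {5} 1  {7} 1
  2 to go: {1,4} 1  {2,5} 1  {4,5} 2  {4,7} 2  {5,7} 2  {6,7} 1
  3 to go: {1,4,5} 3  {1,4,7} 3  {2,4,5} 3  {2,5,7} 3  {3,6,7} 1  {4,5,7} 6  {4,6,7} 3  {5,6,7} 3
  4 to go: {0,2,4,5} 3  {1,2,4,5} 6  {1,4,5,7} 12  {1,4,6,7} 6  {2,4,5,7} 12  {2,5,6,7} 6  {3,4,6,7} 4  {3,5,6,7} 4  {4,5,6,7} 12
  5 to go: {0,1,2,4,5} 9  {0,2,4,5,7} 15  {1,2,4,5,7} 30  {1,3,4,6,7} 10  {1,4,5,6,7} 30  {2,3,5,6,7} 10  {2,4,5,6,7} 30  {3,4,5,6,7} 20
  6 to go: {0,1,2,4,5,7} 54  {0,2,4,5,6,7} 45  {1,2,4,5,6,7} 90  {1,3,4,5,6,7} 60  {2,3,4,5,6,7} 60
  if 0:b drops first: 210 orders
  if 1:c drops first: 105 orders
  if 3:y drops first: 189 orders
heap linearizations: 504

504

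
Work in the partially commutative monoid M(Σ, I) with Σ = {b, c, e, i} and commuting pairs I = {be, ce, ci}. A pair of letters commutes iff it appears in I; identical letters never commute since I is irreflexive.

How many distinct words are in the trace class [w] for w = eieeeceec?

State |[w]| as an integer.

#0=e has no predecessor
#1=i depends on [0:e]
#2=e depends on [1:i]
#3=e depends on [2:e]
#4=e depends on [3:e]
#5=c has no predecessor
#6=e depends on [4:e]
#7=e depends on [6:e]
#8=c depends on [5:c]
sources: [0:e, 5:c]
N(rest) = Σ N(rest − s) over sources s of rest; N(one piece) = 1:
  size 1 → [7]=1  [8]=1
  size 2 → [5,8]=1  [6,7]=1  [7,8]=2
  size 3 → [4,6,7]=1  [5,7,8]=3  [6,7,8]=3
  size 4 → [3,4,6,7]=1  [4,6,7,8]=4  [5,6,7,8]=6
  size 5 → [2,3,4,6,7]=1  [3,4,6,7,8]=5  [4,5,6,7,8]=10
  size 6 → [1,2,3,4,6,7]=1  [2,3,4,6,7,8]=6  [3,4,5,6,7,8]=15
  size 7 → [0,1,2,3,4,6,7]=1  [1,2,3,4,6,7,8]=7  [2,3,4,5,6,7,8]=21
  first=0(e) contributes 28
  first=5(c) contributes 8
|[w]| = 36

36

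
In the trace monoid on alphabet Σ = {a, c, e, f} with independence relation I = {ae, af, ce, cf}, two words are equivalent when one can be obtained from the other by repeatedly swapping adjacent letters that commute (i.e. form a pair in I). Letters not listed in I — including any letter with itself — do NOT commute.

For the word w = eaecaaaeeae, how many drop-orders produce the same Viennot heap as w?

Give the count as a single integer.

462

#0=e has no predecessor
#1=a has no predecessor
#2=e depends on [0:e]
#3=c depends on [1:a]
#4=a depends on [3:c]
#5=a depends on [4:a]
#6=a depends on [5:a]
#7=e depends on [2:e]
#8=e depends on [7:e]
#9=a depends on [6:a]
#10=e depends on [8:e]
sources: [0:e, 1:a]
N(rest) = Σ N(rest − s) over sources s of rest; N(one piece) = 1:
  size 1 → [9]=1  [10]=1
  size 2 → [6,9]=1  [8,10]=1  [9,10]=2
  size 3 → [5,6,9]=1  [6,9,10]=3  [7,8,10]=1  [8,9,10]=3
  size 4 → [2,7,8,10]=1  [4,5,6,9]=1  [5,6,9,10]=4  [6,8,9,10]=6  [7,8,9,10]=4
  size 5 → [0,2,7,8,10]=1  [2,7,8,9,10]=5  [3,4,5,6,9]=1  [4,5,6,9,10]=5  [5,6,8,9,10]=10  [6,7,8,9,10]=10
  size 6 → [0,2,7,8,9,10]=6  [1,3,4,5,6,9]=1  [2,6,7,8,9,10]=15  [3,4,5,6,9,10]=6  [4,5,6,8,9,10]=15  [5,6,7,8,9,10]=20
  size 7 → [0,2,6,7,8,9,10]=21  [1,3,4,5,6,9,10]=7  [2,5,6,7,8,9,10]=35  [3,4,5,6,8,9,10]=21  [4,5,6,7,8,9,10]=35
  size 8 → [0,2,5,6,7,8,9,10]=56  [1,3,4,5,6,8,9,10]=28  [2,4,5,6,7,8,9,10]=70  [3,4,5,6,7,8,9,10]=56
  size 9 → [0,2,4,5,6,7,8,9,10]=126  [1,3,4,5,6,7,8,9,10]=84  [2,3,4,5,6,7,8,9,10]=126
  first=0(e) contributes 210
  first=1(a) contributes 252
|[w]| = 462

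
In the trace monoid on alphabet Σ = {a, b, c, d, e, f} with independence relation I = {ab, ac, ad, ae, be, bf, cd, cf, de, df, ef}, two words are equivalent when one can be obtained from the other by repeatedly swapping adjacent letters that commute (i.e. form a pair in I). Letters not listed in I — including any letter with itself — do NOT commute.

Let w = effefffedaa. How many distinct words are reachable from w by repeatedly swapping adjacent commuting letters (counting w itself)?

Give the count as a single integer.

1320

0(e) covers ∅
1(f) covers ∅
2(f) covers 1:f
3(e) covers 0:e
4(f) covers 2:f
5(f) covers 4:f
6(f) covers 5:f
7(e) covers 3:e
8(d) covers ∅
9(a) covers 6:f
10(a) covers 9:a
floor of heap: 0:e, 1:f, 8:d
completions by unplaced set U, small U first (add the entries for U minus each lowest piece of U):
  |U|=1: {7}:1  {8}:1  {10}:1
  |U|=2: {3,7}:1  {7,8}:2  {7,10}:2  {8,10}:2  {9,10}:1
  |U|=3: {0,3,7}:1  {3,7,8}:3  {3,7,10}:3  {6,9,10}:1  {7,8,10}:6  {7,9,10}:3  {8,9,10}:3
  |U|=4: {0,3,7,8}:4  {0,3,7,10}:4  {3,7,8,10}:12  {3,7,9,10}:6  {5,6,9,10}:1  {6,7,9,10}:4  {6,8,9,10}:4  {7,8,9,10}:12
  |U|=5: {0,3,7,8,10}:20  {0,3,7,9,10}:10  {3,6,7,9,10}:10  {3,7,8,9,10}:30  {4,5,6,9,10}:1  {5,6,7,9,10}:5  {5,6,8,9,10}:5  {6,7,8,9,10}:20
  |U|=6: {0,3,6,7,9,10}:20  {0,3,7,8,9,10}:60  {2,4,5,6,9,10}:1  {3,5,6,7,9,10}:15  {3,6,7,8,9,10}:60  {4,5,6,7,9,10}:6  {4,5,6,8,9,10}:6  {5,6,7,8,9,10}:30
  |U|=7: {0,3,5,6,7,9,10}:35  {0,3,6,7,8,9,10}:140  {1,2,4,5,6,9,10}:1  {2,4,5,6,7,9,10}:7  {2,4,5,6,8,9,10}:7  {3,4,5,6,7,9,10}:21  {3,5,6,7,8,9,10}:105  {4,5,6,7,8,9,10}:42
  |U|=8: {0,3,4,5,6,7,9,10}:56  {0,3,5,6,7,8,9,10}:280  {1,2,4,5,6,7,9,10}:8  {1,2,4,5,6,8,9,10}:8  {2,3,4,5,6,7,9,10}:28  {2,4,5,6,7,8,9,10}:56  {3,4,5,6,7,8,9,10}:168
  |U|=9: {0,2,3,4,5,6,7,9,10}:84  {0,3,4,5,6,7,8,9,10}:504  {1,2,3,4,5,6,7,9,10}:36  {1,2,4,5,6,7,8,9,10}:72  {2,3,4,5,6,7,8,9,10}:252
  start at 0(e): 360
  start at 1(f): 840
  start at 8(d): 120
sum over floor = 1320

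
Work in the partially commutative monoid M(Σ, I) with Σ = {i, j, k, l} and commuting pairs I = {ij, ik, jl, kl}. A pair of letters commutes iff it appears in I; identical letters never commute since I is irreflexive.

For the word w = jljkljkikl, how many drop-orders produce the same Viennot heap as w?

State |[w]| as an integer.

#0=j has no predecessor
#1=l has no predecessor
#2=j depends on [0:j]
#3=k depends on [2:j]
#4=l depends on [1:l]
#5=j depends on [3:k]
#6=k depends on [5:j]
#7=i depends on [4:l]
#8=k depends on [6:k]
#9=l depends on [7:i]
sources: [0:j, 1:l]
N(rest) = Σ N(rest − s) over sources s of rest; N(one piece) = 1:
  size 1 → [8]=1  [9]=1
  size 2 → [6,8]=1  [7,9]=1  [8,9]=2
  size 3 → [4,7,9]=1  [5,6,8]=1  [6,8,9]=3  [7,8,9]=3
  size 4 → [1,4,7,9]=1  [3,5,6,8]=1  [4,7,8,9]=4  [5,6,8,9]=4  [6,7,8,9]=6
  size 5 → [1,4,7,8,9]=5  [2,3,5,6,8]=1  [3,5,6,8,9]=5  [4,6,7,8,9]=10  [5,6,7,8,9]=10
  size 6 → [0,2,3,5,6,8]=1  [1,4,6,7,8,9]=15  [2,3,5,6,8,9]=6  [3,5,6,7,8,9]=15  [4,5,6,7,8,9]=20
  size 7 → [0,2,3,5,6,8,9]=7  [1,4,5,6,7,8,9]=35  [2,3,5,6,7,8,9]=21  [3,4,5,6,7,8,9]=35
  size 8 → [0,2,3,5,6,7,8,9]=28  [1,3,4,5,6,7,8,9]=70  [2,3,4,5,6,7,8,9]=56
  first=0(j) contributes 126
  first=1(l) contributes 84
|[w]| = 210

210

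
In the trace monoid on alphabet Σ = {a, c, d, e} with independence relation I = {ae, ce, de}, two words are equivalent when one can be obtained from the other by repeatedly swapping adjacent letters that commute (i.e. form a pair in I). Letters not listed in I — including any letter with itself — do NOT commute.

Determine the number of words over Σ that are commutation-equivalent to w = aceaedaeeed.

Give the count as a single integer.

462

#0=a has no predecessor
#1=c depends on [0:a]
#2=e has no predecessor
#3=a depends on [1:c]
#4=e depends on [2:e]
#5=d depends on [3:a]
#6=a depends on [5:d]
#7=e depends on [4:e]
#8=e depends on [7:e]
#9=e depends on [8:e]
#10=d depends on [6:a]
sources: [0:a, 2:e]
N(rest) = Σ N(rest − s) over sources s of rest; N(one piece) = 1:
  size 1 → [9]=1  [10]=1
  size 2 → [6,10]=1  [8,9]=1  [9,10]=2
  size 3 → [5,6,10]=1  [6,9,10]=3  [7,8,9]=1  [8,9,10]=3
  size 4 → [3,5,6,10]=1  [4,7,8,9]=1  [5,6,9,10]=4  [6,8,9,10]=6  [7,8,9,10]=4
  size 5 → [1,3,5,6,10]=1  [2,4,7,8,9]=1  [3,5,6,9,10]=5  [4,7,8,9,10]=5  [5,6,8,9,10]=10  [6,7,8,9,10]=10
  size 6 → [0,1,3,5,6,10]=1  [1,3,5,6,9,10]=6  [2,4,7,8,9,10]=6  [3,5,6,8,9,10]=15  [4,6,7,8,9,10]=15  [5,6,7,8,9,10]=20
  size 7 → [0,1,3,5,6,9,10]=7  [1,3,5,6,8,9,10]=21  [2,4,6,7,8,9,10]=21  [3,5,6,7,8,9,10]=35  [4,5,6,7,8,9,10]=35
  size 8 → [0,1,3,5,6,8,9,10]=28  [1,3,5,6,7,8,9,10]=56  [2,4,5,6,7,8,9,10]=56  [3,4,5,6,7,8,9,10]=70
  size 9 → [0,1,3,5,6,7,8,9,10]=84  [1,3,4,5,6,7,8,9,10]=126  [2,3,4,5,6,7,8,9,10]=126
  first=0(a) contributes 252
  first=2(e) contributes 210
|[w]| = 462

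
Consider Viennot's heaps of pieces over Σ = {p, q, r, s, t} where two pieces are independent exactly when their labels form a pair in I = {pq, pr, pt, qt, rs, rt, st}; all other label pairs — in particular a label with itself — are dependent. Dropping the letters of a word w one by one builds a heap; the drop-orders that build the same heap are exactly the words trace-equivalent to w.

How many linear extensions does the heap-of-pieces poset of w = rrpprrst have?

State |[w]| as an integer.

280

0(r) covers ∅
1(r) covers 0:r
2(p) covers ∅
3(p) covers 2:p
4(r) covers 1:r
5(r) covers 4:r
6(s) covers 3:p
7(t) covers ∅
floor of heap: 0:r, 2:p, 7:t
completions by unplaced set U, small U first (add the entries for U minus each lowest piece of U):
  |U|=1: {5}:1  {6}:1  {7}:1
  |U|=2: {3,6}:1  {4,5}:1  {5,6}:2  {5,7}:2  {6,7}:2
  |U|=3: {1,4,5}:1  {2,3,6}:1  {3,5,6}:3  {3,6,7}:3  {4,5,6}:3  {4,5,7}:3  {5,6,7}:6
  |U|=4: {0,1,4,5}:1  {1,4,5,6}:4  {1,4,5,7}:4  {2,3,5,6}:4  {2,3,6,7}:4  {3,4,5,6}:6  {3,5,6,7}:12  {4,5,6,7}:12
  |U|=5: {0,1,4,5,6}:5  {0,1,4,5,7}:5  {1,3,4,5,6}:10  {1,4,5,6,7}:20  {2,3,4,5,6}:10  {2,3,5,6,7}:20  {3,4,5,6,7}:30
  |U|=6: {0,1,3,4,5,6}:15  {0,1,4,5,6,7}:30  {1,2,3,4,5,6}:20  {1,3,4,5,6,7}:60  {2,3,4,5,6,7}:60
  start at 0(r): 140
  start at 2(p): 105
  start at 7(t): 35
sum over floor = 280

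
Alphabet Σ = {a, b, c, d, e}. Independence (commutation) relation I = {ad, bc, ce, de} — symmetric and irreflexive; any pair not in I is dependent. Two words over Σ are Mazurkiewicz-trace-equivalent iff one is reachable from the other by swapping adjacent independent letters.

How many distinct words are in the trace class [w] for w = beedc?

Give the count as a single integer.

6

drop 0:b onto floor
drop 1:e onto {0:b}
drop 2:e onto {1:e}
drop 3:d onto {0:b}
drop 4:c onto {3:d}
ground layer = {0:b}
drop-orders for the pieces not yet dropped (sum over which currently-grounded one goes next):
  1 to go: {2} 1  {4} 1
  2 to go: {1,2} 1  {2,4} 2  {3,4} 1
  3 to go: {1,2,4} 3  {2,3,4} 3
  if 0:b drops first: 6 orders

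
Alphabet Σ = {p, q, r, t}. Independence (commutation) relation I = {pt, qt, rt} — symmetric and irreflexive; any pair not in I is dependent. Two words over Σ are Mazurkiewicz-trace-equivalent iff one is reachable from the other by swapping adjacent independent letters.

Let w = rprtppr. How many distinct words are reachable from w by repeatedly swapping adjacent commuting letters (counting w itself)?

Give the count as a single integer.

7

drop 0:r onto floor
drop 1:p onto {0:r}
drop 2:r onto {1:p}
drop 3:t onto floor
drop 4:p onto {2:r}
drop 5:p onto {4:p}
drop 6:r onto {5:p}
ground layer = {0:r, 3:t}
drop-orders for the pieces not yet dropped (sum over which currently-grounded one goes next):
  1 to go: {3} 1  {6} 1
  2 to go: {3,6} 2  {5,6} 1
  3 to go: {3,5,6} 3  {4,5,6} 1
  4 to go: {2,4,5,6} 1  {3,4,5,6} 4
  5 to go: {1,2,4,5,6} 1  {2,3,4,5,6} 5
  if 0:r drops first: 6 orders
  if 3:t drops first: 1 orders
heap linearizations: 7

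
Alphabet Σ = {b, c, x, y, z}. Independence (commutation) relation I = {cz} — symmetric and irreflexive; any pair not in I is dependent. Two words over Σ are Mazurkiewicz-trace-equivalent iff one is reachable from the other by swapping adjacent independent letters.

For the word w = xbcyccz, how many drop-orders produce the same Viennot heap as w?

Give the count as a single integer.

3

drop 0:x onto floor
drop 1:b onto {0:x}
drop 2:c onto {1:b}
drop 3:y onto {2:c}
drop 4:c onto {3:y}
drop 5:c onto {4:c}
drop 6:z onto {3:y}
ground layer = {0:x}
drop-orders for the pieces not yet dropped (sum over which currently-grounded one goes next):
  1 to go: {5} 1  {6} 1
  2 to go: {4,5} 1  {5,6} 2
  3 to go: {4,5,6} 3
  4 to go: {3,4,5,6} 3
  5 to go: {2,3,4,5,6} 3
  if 0:x drops first: 3 orders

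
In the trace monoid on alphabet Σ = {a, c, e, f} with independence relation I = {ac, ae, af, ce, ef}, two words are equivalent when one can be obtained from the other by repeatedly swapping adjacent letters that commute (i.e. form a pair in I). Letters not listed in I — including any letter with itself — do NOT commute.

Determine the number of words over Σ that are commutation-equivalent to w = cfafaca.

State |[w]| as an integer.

drop 0:c onto floor
drop 1:f onto {0:c}
drop 2:a onto floor
drop 3:f onto {1:f}
drop 4:a onto {2:a}
drop 5:c onto {3:f}
drop 6:a onto {4:a}
ground layer = {0:c, 2:a}
drop-orders for the pieces not yet dropped (sum over which currently-grounded one goes next):
  1 to go: {5} 1  {6} 1
  2 to go: {3,5} 1  {4,6} 1  {5,6} 2
  3 to go: {1,3,5} 1  {2,4,6} 1  {3,5,6} 3  {4,5,6} 3
  4 to go: {0,1,3,5} 1  {1,3,5,6} 4  {2,4,5,6} 4  {3,4,5,6} 6
  5 to go: {0,1,3,5,6} 5  {1,3,4,5,6} 10  {2,3,4,5,6} 10
  if 0:c drops first: 20 orders
  if 2:a drops first: 15 orders
heap linearizations: 35

35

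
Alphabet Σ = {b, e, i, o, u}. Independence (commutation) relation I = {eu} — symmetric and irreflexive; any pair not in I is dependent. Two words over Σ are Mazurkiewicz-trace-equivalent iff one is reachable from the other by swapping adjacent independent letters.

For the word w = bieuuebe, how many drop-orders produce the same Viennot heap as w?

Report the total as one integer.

0(b) covers ∅
1(i) covers 0:b
2(e) covers 1:i
3(u) covers 1:i
4(u) covers 3:u
5(e) covers 2:e
6(b) covers 4:u, 5:e
7(e) covers 6:b
floor of heap: 0:b
completions by unplaced set U, small U first (add the entries for U minus each lowest piece of U):
  |U|=1: {7}:1
  |U|=2: {6,7}:1
  |U|=3: {4,6,7}:1  {5,6,7}:1
  |U|=4: {2,5,6,7}:1  {3,4,6,7}:1  {4,5,6,7}:2
  |U|=5: {2,4,5,6,7}:3  {3,4,5,6,7}:3
  |U|=6: {2,3,4,5,6,7}:6
  start at 0(b): 6

6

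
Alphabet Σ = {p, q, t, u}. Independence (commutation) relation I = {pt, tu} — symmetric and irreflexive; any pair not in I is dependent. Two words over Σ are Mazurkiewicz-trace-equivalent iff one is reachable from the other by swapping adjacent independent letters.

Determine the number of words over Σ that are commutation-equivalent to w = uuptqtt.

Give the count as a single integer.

4

drop 0:u onto floor
drop 1:u onto {0:u}
drop 2:p onto {1:u}
drop 3:t onto floor
drop 4:q onto {2:p, 3:t}
drop 5:t onto {4:q}
drop 6:t onto {5:t}
ground layer = {0:u, 3:t}
drop-orders for the pieces not yet dropped (sum over which currently-grounded one goes next):
  1 to go: {6} 1
  2 to go: {5,6} 1
  3 to go: {4,5,6} 1
  4 to go: {2,4,5,6} 1  {3,4,5,6} 1
  5 to go: {1,2,4,5,6} 1  {2,3,4,5,6} 2
  if 0:u drops first: 3 orders
  if 3:t drops first: 1 orders
heap linearizations: 4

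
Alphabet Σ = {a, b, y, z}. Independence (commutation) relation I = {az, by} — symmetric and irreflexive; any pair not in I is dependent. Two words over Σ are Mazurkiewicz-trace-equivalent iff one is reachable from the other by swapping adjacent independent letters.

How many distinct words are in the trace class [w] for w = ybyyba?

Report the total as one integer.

drop 0:y onto floor
drop 1:b onto floor
drop 2:y onto {0:y}
drop 3:y onto {2:y}
drop 4:b onto {1:b}
drop 5:a onto {3:y, 4:b}
ground layer = {0:y, 1:b}
drop-orders for the pieces not yet dropped (sum over which currently-grounded one goes next):
  1 to go: {5} 1
  2 to go: {3,5} 1  {4,5} 1
  3 to go: {1,4,5} 1  {2,3,5} 1  {3,4,5} 2
  4 to go: {0,2,3,5} 1  {1,3,4,5} 3  {2,3,4,5} 3
  if 0:y drops first: 6 orders
  if 1:b drops first: 4 orders
heap linearizations: 10

10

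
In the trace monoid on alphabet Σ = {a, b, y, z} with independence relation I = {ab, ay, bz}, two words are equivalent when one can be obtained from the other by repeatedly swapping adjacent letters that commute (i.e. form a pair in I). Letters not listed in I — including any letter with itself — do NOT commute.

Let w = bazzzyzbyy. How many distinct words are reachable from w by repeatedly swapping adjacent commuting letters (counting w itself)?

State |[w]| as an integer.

10

#0=b has no predecessor
#1=a has no predecessor
#2=z depends on [1:a]
#3=z depends on [2:z]
#4=z depends on [3:z]
#5=y depends on [0:b, 4:z]
#6=z depends on [5:y]
#7=b depends on [5:y]
#8=y depends on [6:z, 7:b]
#9=y depends on [8:y]
sources: [0:b, 1:a]
N(rest) = Σ N(rest − s) over sources s of rest; N(one piece) = 1:
  size 1 → [9]=1
  size 2 → [8,9]=1
  size 3 → [6,8,9]=1  [7,8,9]=1
  size 4 → [6,7,8,9]=2
  size 5 → [5,6,7,8,9]=2
  size 6 → [0,5,6,7,8,9]=2  [4,5,6,7,8,9]=2
  size 7 → [0,4,5,6,7,8,9]=4  [3,4,5,6,7,8,9]=2
  size 8 → [0,3,4,5,6,7,8,9]=6  [2,3,4,5,6,7,8,9]=2
  first=0(b) contributes 2
  first=1(a) contributes 8
|[w]| = 10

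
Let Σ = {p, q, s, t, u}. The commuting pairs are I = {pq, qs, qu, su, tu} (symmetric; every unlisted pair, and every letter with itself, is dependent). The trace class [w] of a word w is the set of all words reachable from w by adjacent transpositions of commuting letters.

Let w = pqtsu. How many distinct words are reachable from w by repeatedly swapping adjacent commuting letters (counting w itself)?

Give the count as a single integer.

piece 0:p — minimal
piece 1:q — minimal
piece 2:t rests on {0:p, 1:q}
piece 3:s rests on {2:t}
piece 4:u rests on {0:p}
minimal pieces: {0:p, 1:q}
ways to finish when only these pieces remain (= sum over removing one remaining piece with nothing left below it):
  1 left: {3}→1  {4}→1
  2 left: {2,3}→1  {3,4}→2
  3 left: {1,2,3}→1  {2,3,4}→3
  placing 0:p first → 4 extensions
  placing 1:q first → 3 extensions
total linear extensions = 7

7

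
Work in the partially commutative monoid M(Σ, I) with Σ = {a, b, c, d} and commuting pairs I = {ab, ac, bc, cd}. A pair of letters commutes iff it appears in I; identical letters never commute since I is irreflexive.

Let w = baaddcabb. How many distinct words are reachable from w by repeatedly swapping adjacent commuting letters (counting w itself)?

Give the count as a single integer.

piece 0:b — minimal
piece 1:a — minimal
piece 2:a rests on {1:a}
piece 3:d rests on {0:b, 2:a}
piece 4:d rests on {3:d}
piece 5:c — minimal
piece 6:a rests on {4:d}
piece 7:b rests on {4:d}
piece 8:b rests on {7:b}
minimal pieces: {0:b, 1:a, 5:c}
ways to finish when only these pieces remain (= sum over removing one remaining piece with nothing left below it):
  1 left: {5}→1  {6}→1  {8}→1
  2 left: {5,6}→2  {5,8}→2  {6,8}→2  {7,8}→1
  3 left: {5,6,8}→6  {5,7,8}→3  {6,7,8}→3
  4 left: {4,6,7,8}→3  {5,6,7,8}→12
  5 left: {3,4,6,7,8}→3  {4,5,6,7,8}→15
  6 left: {0,3,4,6,7,8}→3  {2,3,4,6,7,8}→3  {3,4,5,6,7,8}→18
  7 left: {0,2,3,4,6,7,8}→6  {0,3,4,5,6,7,8}→21  {1,2,3,4,6,7,8}→3  {2,3,4,5,6,7,8}→21
  placing 0:b first → 24 extensions
  placing 1:a first → 48 extensions
  placing 5:c first → 9 extensions
total linear extensions = 81

81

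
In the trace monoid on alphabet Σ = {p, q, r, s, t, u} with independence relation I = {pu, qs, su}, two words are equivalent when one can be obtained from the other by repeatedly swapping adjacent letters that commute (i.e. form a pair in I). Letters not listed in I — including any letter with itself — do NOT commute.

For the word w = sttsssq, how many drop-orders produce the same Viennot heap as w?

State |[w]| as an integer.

0(s) covers ∅
1(t) covers 0:s
2(t) covers 1:t
3(s) covers 2:t
4(s) covers 3:s
5(s) covers 4:s
6(q) covers 2:t
floor of heap: 0:s
completions by unplaced set U, small U first (add the entries for U minus each lowest piece of U):
  |U|=1: {5}:1  {6}:1
  |U|=2: {4,5}:1  {5,6}:2
  |U|=3: {3,4,5}:1  {4,5,6}:3
  |U|=4: {3,4,5,6}:4
  |U|=5: {2,3,4,5,6}:4
  start at 0(s): 4

4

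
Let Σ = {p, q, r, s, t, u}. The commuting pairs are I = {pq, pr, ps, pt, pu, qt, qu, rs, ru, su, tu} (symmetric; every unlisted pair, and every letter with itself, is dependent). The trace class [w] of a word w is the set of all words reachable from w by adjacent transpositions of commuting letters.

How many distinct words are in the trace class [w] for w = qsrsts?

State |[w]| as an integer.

#0=q has no predecessor
#1=s depends on [0:q]
#2=r depends on [0:q]
#3=s depends on [1:s]
#4=t depends on [2:r, 3:s]
#5=s depends on [4:t]
sources: [0:q]
N(rest) = Σ N(rest − s) over sources s of rest; N(one piece) = 1:
  size 1 → [5]=1
  size 2 → [4,5]=1
  size 3 → [2,4,5]=1  [3,4,5]=1
  size 4 → [1,3,4,5]=1  [2,3,4,5]=2
  first=0(q) contributes 3

3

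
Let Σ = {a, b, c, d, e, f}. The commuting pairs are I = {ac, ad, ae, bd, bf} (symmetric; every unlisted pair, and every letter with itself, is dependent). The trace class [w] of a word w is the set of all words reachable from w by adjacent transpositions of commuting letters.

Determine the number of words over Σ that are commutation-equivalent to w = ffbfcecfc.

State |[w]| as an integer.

4

0(f) covers ∅
1(f) covers 0:f
2(b) covers ∅
3(f) covers 1:f
4(c) covers 2:b, 3:f
5(e) covers 4:c
6(c) covers 5:e
7(f) covers 6:c
8(c) covers 7:f
floor of heap: 0:f, 2:b
completions by unplaced set U, small U first (add the entries for U minus each lowest piece of U):
  |U|=1: {8}:1
  |U|=2: {7,8}:1
  |U|=3: {6,7,8}:1
  |U|=4: {5,6,7,8}:1
  |U|=5: {4,5,6,7,8}:1
  |U|=6: {2,4,5,6,7,8}:1  {3,4,5,6,7,8}:1
  |U|=7: {1,3,4,5,6,7,8}:1  {2,3,4,5,6,7,8}:2
  start at 0(f): 3
  start at 2(b): 1
sum over floor = 4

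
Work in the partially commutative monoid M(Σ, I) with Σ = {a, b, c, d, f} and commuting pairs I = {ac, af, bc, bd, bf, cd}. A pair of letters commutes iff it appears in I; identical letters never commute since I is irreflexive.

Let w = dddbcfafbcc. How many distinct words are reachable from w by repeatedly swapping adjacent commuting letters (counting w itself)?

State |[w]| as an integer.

404

drop 0:d onto floor
drop 1:d onto {0:d}
drop 2:d onto {1:d}
drop 3:b onto floor
drop 4:c onto floor
drop 5:f onto {2:d, 4:c}
drop 6:a onto {2:d, 3:b}
drop 7:f onto {5:f}
drop 8:b onto {6:a}
drop 9:c onto {7:f}
drop 10:c onto {9:c}
ground layer = {0:d, 3:b, 4:c}
drop-orders for the pieces not yet dropped (sum over which currently-grounded one goes next):
  1 to go: {8} 1  {10} 1
  2 to go: {6,8} 1  {8,10} 2  {9,10} 1
  3 to go: {3,6,8} 1  {6,8,10} 3  {7,9,10} 1  {8,9,10} 3
  4 to go: {3,6,8,10} 4  {5,7,9,10} 1  {6,8,9,10} 6  {7,8,9,10} 4
  5 to go: {3,6,8,9,10} 10  {4,5,7,9,10} 1  {5,7,8,9,10} 5  {6,7,8,9,10} 10
  6 to go: {3,6,7,8,9,10} 20  {4,5,7,8,9,10} 6  {5,6,7,8,9,10} 15
  7 to go: {2,5,6,7,8,9,10} 15  {3,5,6,7,8,9,10} 35  {4,5,6,7,8,9,10} 21
  8 to go: {1,2,5,6,7,8,9,10} 15  {2,3,5,6,7,8,9,10} 50  {2,4,5,6,7,8,9,10} 36  {3,4,5,6,7,8,9,10} 56
  9 to go: {0,1,2,5,6,7,8,9,10} 15  {1,2,3,5,6,7,8,9,10} 65  {1,2,4,5,6,7,8,9,10} 51  {2,3,4,5,6,7,8,9,10} 142
  if 0:d drops first: 258 orders
  if 3:b drops first: 66 orders
  if 4:c drops first: 80 orders
heap linearizations: 404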